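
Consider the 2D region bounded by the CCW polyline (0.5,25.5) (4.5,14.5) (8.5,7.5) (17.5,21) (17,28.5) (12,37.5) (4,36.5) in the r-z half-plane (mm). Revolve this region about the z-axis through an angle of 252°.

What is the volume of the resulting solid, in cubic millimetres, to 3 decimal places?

Profile (r,z), 7 vertices: (0.5,25.5) (4.5,14.5) (8.5,7.5) (17.5,21) (17,28.5) (12,37.5) (4,36.5)
edge 0: (0.5,25.5)→(4.5,14.5)  cross = 0.5·14.5 − 4.5·25.5 = -107.5000; (r_i+r_j)·cross = 5·-107.5000 = -537.5000
edge 1: (4.5,14.5)→(8.5,7.5)  cross = 4.5·7.5 − 8.5·14.5 = -89.5000; (r_i+r_j)·cross = 13·-89.5000 = -1163.5000
edge 2: (8.5,7.5)→(17.5,21)  cross = 8.5·21 − 17.5·7.5 = 47.2500; (r_i+r_j)·cross = 26·47.2500 = 1228.5000
edge 3: (17.5,21)→(17,28.5)  cross = 17.5·28.5 − 17·21 = 141.7500; (r_i+r_j)·cross = 34.5·141.7500 = 4890.3750
edge 4: (17,28.5)→(12,37.5)  cross = 17·37.5 − 12·28.5 = 295.5000; (r_i+r_j)·cross = 29·295.5000 = 8569.5000
edge 5: (12,37.5)→(4,36.5)  cross = 12·36.5 − 4·37.5 = 288.0000; (r_i+r_j)·cross = 16·288.0000 = 4608.0000
edge 6: (4,36.5)→(0.5,25.5)  cross = 4·25.5 − 0.5·36.5 = 83.7500; (r_i+r_j)·cross = 4.5·83.7500 = 376.8750
Σcross = 659.2500 → A = |Σcross|/2 = 329.6250 mm²
Σ(r_i+r_j)·cross = 17972.2500 → first moment M = |Σ|/6 = 2995.3750
R_c = M/A = 2995.3750/329.6250 = 9.0872 mm
θ = 252° = 4.398230 rad
V = θ·R_c·A = 4.398230·9.0872·329.6250 = 13174.347 mm³

Volume = 13174.347 mm³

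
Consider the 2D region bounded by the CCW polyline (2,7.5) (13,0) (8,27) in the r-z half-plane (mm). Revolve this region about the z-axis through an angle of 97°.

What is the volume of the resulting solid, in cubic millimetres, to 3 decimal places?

Profile (r,z), 3 vertices: (2,7.5) (13,0) (8,27)
edge 0: (2,7.5)→(13,0)  cross = 2·0 − 13·7.5 = -97.5000; (r_i+r_j)·cross = 15·-97.5000 = -1462.5000
edge 1: (13,0)→(8,27)  cross = 13·27 − 8·0 = 351.0000; (r_i+r_j)·cross = 21·351.0000 = 7371.0000
edge 2: (8,27)→(2,7.5)  cross = 8·7.5 − 2·27 = 6.0000; (r_i+r_j)·cross = 10·6.0000 = 60.0000
Σcross = 259.5000 → A = |Σcross|/2 = 129.7500 mm²
Σ(r_i+r_j)·cross = 5968.5000 → first moment M = |Σ|/6 = 994.7500
R_c = M/A = 994.7500/129.7500 = 7.6667 mm
θ = 97° = 1.692969 rad
V = θ·R_c·A = 1.692969·7.6667·129.7500 = 1684.081 mm³

Volume = 1684.081 mm³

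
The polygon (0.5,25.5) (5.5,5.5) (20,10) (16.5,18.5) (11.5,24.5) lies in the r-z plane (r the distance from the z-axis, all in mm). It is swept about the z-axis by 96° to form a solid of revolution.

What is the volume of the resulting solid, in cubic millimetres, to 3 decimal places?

Volume = 3906.466 mm³

Profile (r,z), 5 vertices: (0.5,25.5) (5.5,5.5) (20,10) (16.5,18.5) (11.5,24.5)
edge 0: (0.5,25.5)→(5.5,5.5)  cross = 0.5·5.5 − 5.5·25.5 = -137.5000; (r_i+r_j)·cross = 6·-137.5000 = -825.0000
edge 1: (5.5,5.5)→(20,10)  cross = 5.5·10 − 20·5.5 = -55.0000; (r_i+r_j)·cross = 25.5·-55.0000 = -1402.5000
edge 2: (20,10)→(16.5,18.5)  cross = 20·18.5 − 16.5·10 = 205.0000; (r_i+r_j)·cross = 36.5·205.0000 = 7482.5000
edge 3: (16.5,18.5)→(11.5,24.5)  cross = 16.5·24.5 − 11.5·18.5 = 191.5000; (r_i+r_j)·cross = 28·191.5000 = 5362.0000
edge 4: (11.5,24.5)→(0.5,25.5)  cross = 11.5·25.5 − 0.5·24.5 = 281.0000; (r_i+r_j)·cross = 12·281.0000 = 3372.0000
Σcross = 485.0000 → A = |Σcross|/2 = 242.5000 mm²
Σ(r_i+r_j)·cross = 13989.0000 → first moment M = |Σ|/6 = 2331.5000
R_c = M/A = 2331.5000/242.5000 = 9.6144 mm
θ = 96° = 1.675516 rad
V = θ·R_c·A = 1.675516·9.6144·242.5000 = 3906.466 mm³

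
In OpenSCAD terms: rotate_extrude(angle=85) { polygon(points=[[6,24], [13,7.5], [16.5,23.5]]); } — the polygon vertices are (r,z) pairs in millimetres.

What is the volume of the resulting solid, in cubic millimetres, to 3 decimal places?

Volume = 1489.989 mm³

Profile (r,z), 3 vertices: (6,24) (13,7.5) (16.5,23.5)
edge 0: (6,24)→(13,7.5)  cross = 6·7.5 − 13·24 = -267.0000; (r_i+r_j)·cross = 19·-267.0000 = -5073.0000
edge 1: (13,7.5)→(16.5,23.5)  cross = 13·23.5 − 16.5·7.5 = 181.7500; (r_i+r_j)·cross = 29.5·181.7500 = 5361.6250
edge 2: (16.5,23.5)→(6,24)  cross = 16.5·24 − 6·23.5 = 255.0000; (r_i+r_j)·cross = 22.5·255.0000 = 5737.5000
Σcross = 169.7500 → A = |Σcross|/2 = 84.8750 mm²
Σ(r_i+r_j)·cross = 6026.1250 → first moment M = |Σ|/6 = 1004.3542
R_c = M/A = 1004.3542/84.8750 = 11.8333 mm
θ = 85° = 1.483530 rad
V = θ·R_c·A = 1.483530·11.8333·84.8750 = 1489.989 mm³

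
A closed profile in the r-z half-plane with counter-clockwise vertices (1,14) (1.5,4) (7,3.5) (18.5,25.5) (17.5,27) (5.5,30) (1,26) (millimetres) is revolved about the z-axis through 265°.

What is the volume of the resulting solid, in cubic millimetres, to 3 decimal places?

Volume = 10754.759 mm³

Profile (r,z), 7 vertices: (1,14) (1.5,4) (7,3.5) (18.5,25.5) (17.5,27) (5.5,30) (1,26)
edge 0: (1,14)→(1.5,4)  cross = 1·4 − 1.5·14 = -17.0000; (r_i+r_j)·cross = 2.5·-17.0000 = -42.5000
edge 1: (1.5,4)→(7,3.5)  cross = 1.5·3.5 − 7·4 = -22.7500; (r_i+r_j)·cross = 8.5·-22.7500 = -193.3750
edge 2: (7,3.5)→(18.5,25.5)  cross = 7·25.5 − 18.5·3.5 = 113.7500; (r_i+r_j)·cross = 25.5·113.7500 = 2900.6250
edge 3: (18.5,25.5)→(17.5,27)  cross = 18.5·27 − 17.5·25.5 = 53.2500; (r_i+r_j)·cross = 36·53.2500 = 1917.0000
edge 4: (17.5,27)→(5.5,30)  cross = 17.5·30 − 5.5·27 = 376.5000; (r_i+r_j)·cross = 23·376.5000 = 8659.5000
edge 5: (5.5,30)→(1,26)  cross = 5.5·26 − 1·30 = 113.0000; (r_i+r_j)·cross = 6.5·113.0000 = 734.5000
edge 6: (1,26)→(1,14)  cross = 1·14 − 1·26 = -12.0000; (r_i+r_j)·cross = 2·-12.0000 = -24.0000
Σcross = 604.7500 → A = |Σcross|/2 = 302.3750 mm²
Σ(r_i+r_j)·cross = 13951.7500 → first moment M = |Σ|/6 = 2325.2917
R_c = M/A = 2325.2917/302.3750 = 7.6901 mm
θ = 265° = 4.625123 rad
V = θ·R_c·A = 4.625123·7.6901·302.3750 = 10754.759 mm³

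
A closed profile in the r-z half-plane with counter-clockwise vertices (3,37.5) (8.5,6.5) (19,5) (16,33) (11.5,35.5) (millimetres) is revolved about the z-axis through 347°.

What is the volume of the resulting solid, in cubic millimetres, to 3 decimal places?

Profile (r,z), 5 vertices: (3,37.5) (8.5,6.5) (19,5) (16,33) (11.5,35.5)
edge 0: (3,37.5)→(8.5,6.5)  cross = 3·6.5 − 8.5·37.5 = -299.2500; (r_i+r_j)·cross = 11.5·-299.2500 = -3441.3750
edge 1: (8.5,6.5)→(19,5)  cross = 8.5·5 − 19·6.5 = -81.0000; (r_i+r_j)·cross = 27.5·-81.0000 = -2227.5000
edge 2: (19,5)→(16,33)  cross = 19·33 − 16·5 = 547.0000; (r_i+r_j)·cross = 35·547.0000 = 19145.0000
edge 3: (16,33)→(11.5,35.5)  cross = 16·35.5 − 11.5·33 = 188.5000; (r_i+r_j)·cross = 27.5·188.5000 = 5183.7500
edge 4: (11.5,35.5)→(3,37.5)  cross = 11.5·37.5 − 3·35.5 = 324.7500; (r_i+r_j)·cross = 14.5·324.7500 = 4708.8750
Σcross = 680.0000 → A = |Σcross|/2 = 340.0000 mm²
Σ(r_i+r_j)·cross = 23368.7500 → first moment M = |Σ|/6 = 3894.7917
R_c = M/A = 3894.7917/340.0000 = 11.4553 mm
θ = 347° = 6.056293 rad
V = θ·R_c·A = 6.056293·11.4553·340.0000 = 23587.998 mm³

Volume = 23587.998 mm³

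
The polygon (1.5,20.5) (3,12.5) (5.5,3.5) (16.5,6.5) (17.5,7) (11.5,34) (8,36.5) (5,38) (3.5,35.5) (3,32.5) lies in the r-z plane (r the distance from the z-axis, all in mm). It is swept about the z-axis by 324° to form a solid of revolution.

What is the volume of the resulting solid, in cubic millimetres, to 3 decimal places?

Profile (r,z), 10 vertices: (1.5,20.5) (3,12.5) (5.5,3.5) (16.5,6.5) (17.5,7) (11.5,34) (8,36.5) (5,38) (3.5,35.5) (3,32.5)
edge 0: (1.5,20.5)→(3,12.5)  cross = 1.5·12.5 − 3·20.5 = -42.7500; (r_i+r_j)·cross = 4.5·-42.7500 = -192.3750
edge 1: (3,12.5)→(5.5,3.5)  cross = 3·3.5 − 5.5·12.5 = -58.2500; (r_i+r_j)·cross = 8.5·-58.2500 = -495.1250
edge 2: (5.5,3.5)→(16.5,6.5)  cross = 5.5·6.5 − 16.5·3.5 = -22.0000; (r_i+r_j)·cross = 22·-22.0000 = -484.0000
edge 3: (16.5,6.5)→(17.5,7)  cross = 16.5·7 − 17.5·6.5 = 1.7500; (r_i+r_j)·cross = 34·1.7500 = 59.5000
edge 4: (17.5,7)→(11.5,34)  cross = 17.5·34 − 11.5·7 = 514.5000; (r_i+r_j)·cross = 29·514.5000 = 14920.5000
edge 5: (11.5,34)→(8,36.5)  cross = 11.5·36.5 − 8·34 = 147.7500; (r_i+r_j)·cross = 19.5·147.7500 = 2881.1250
edge 6: (8,36.5)→(5,38)  cross = 8·38 − 5·36.5 = 121.5000; (r_i+r_j)·cross = 13·121.5000 = 1579.5000
edge 7: (5,38)→(3.5,35.5)  cross = 5·35.5 − 3.5·38 = 44.5000; (r_i+r_j)·cross = 8.5·44.5000 = 378.2500
edge 8: (3.5,35.5)→(3,32.5)  cross = 3.5·32.5 − 3·35.5 = 7.2500; (r_i+r_j)·cross = 6.5·7.2500 = 47.1250
edge 9: (3,32.5)→(1.5,20.5)  cross = 3·20.5 − 1.5·32.5 = 12.7500; (r_i+r_j)·cross = 4.5·12.7500 = 57.3750
Σcross = 727.0000 → A = |Σcross|/2 = 363.5000 mm²
Σ(r_i+r_j)·cross = 18751.8750 → first moment M = |Σ|/6 = 3125.3125
R_c = M/A = 3125.3125/363.5000 = 8.5978 mm
θ = 324° = 5.654867 rad
V = θ·R_c·A = 5.654867·8.5978·363.5000 = 17673.226 mm³

Volume = 17673.226 mm³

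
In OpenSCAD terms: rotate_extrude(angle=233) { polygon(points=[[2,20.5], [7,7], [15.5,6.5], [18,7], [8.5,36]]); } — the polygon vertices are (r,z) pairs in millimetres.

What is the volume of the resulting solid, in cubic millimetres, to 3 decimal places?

Profile (r,z), 5 vertices: (2,20.5) (7,7) (15.5,6.5) (18,7) (8.5,36)
edge 0: (2,20.5)→(7,7)  cross = 2·7 − 7·20.5 = -129.5000; (r_i+r_j)·cross = 9·-129.5000 = -1165.5000
edge 1: (7,7)→(15.5,6.5)  cross = 7·6.5 − 15.5·7 = -63.0000; (r_i+r_j)·cross = 22.5·-63.0000 = -1417.5000
edge 2: (15.5,6.5)→(18,7)  cross = 15.5·7 − 18·6.5 = -8.5000; (r_i+r_j)·cross = 33.5·-8.5000 = -284.7500
edge 3: (18,7)→(8.5,36)  cross = 18·36 − 8.5·7 = 588.5000; (r_i+r_j)·cross = 26.5·588.5000 = 15595.2500
edge 4: (8.5,36)→(2,20.5)  cross = 8.5·20.5 − 2·36 = 102.2500; (r_i+r_j)·cross = 10.5·102.2500 = 1073.6250
Σcross = 489.7500 → A = |Σcross|/2 = 244.8750 mm²
Σ(r_i+r_j)·cross = 13801.1250 → first moment M = |Σ|/6 = 2300.1875
R_c = M/A = 2300.1875/244.8750 = 9.3933 mm
θ = 233° = 4.066617 rad
V = θ·R_c·A = 4.066617·9.3933·244.8750 = 9353.982 mm³

Volume = 9353.982 mm³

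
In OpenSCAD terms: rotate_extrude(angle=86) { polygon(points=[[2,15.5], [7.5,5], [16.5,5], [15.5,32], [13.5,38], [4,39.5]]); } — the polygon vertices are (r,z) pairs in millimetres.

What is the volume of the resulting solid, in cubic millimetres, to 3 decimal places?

Volume = 5866.217 mm³

Profile (r,z), 6 vertices: (2,15.5) (7.5,5) (16.5,5) (15.5,32) (13.5,38) (4,39.5)
edge 0: (2,15.5)→(7.5,5)  cross = 2·5 − 7.5·15.5 = -106.2500; (r_i+r_j)·cross = 9.5·-106.2500 = -1009.3750
edge 1: (7.5,5)→(16.5,5)  cross = 7.5·5 − 16.5·5 = -45.0000; (r_i+r_j)·cross = 24·-45.0000 = -1080.0000
edge 2: (16.5,5)→(15.5,32)  cross = 16.5·32 − 15.5·5 = 450.5000; (r_i+r_j)·cross = 32·450.5000 = 14416.0000
edge 3: (15.5,32)→(13.5,38)  cross = 15.5·38 − 13.5·32 = 157.0000; (r_i+r_j)·cross = 29·157.0000 = 4553.0000
edge 4: (13.5,38)→(4,39.5)  cross = 13.5·39.5 − 4·38 = 381.2500; (r_i+r_j)·cross = 17.5·381.2500 = 6671.8750
edge 5: (4,39.5)→(2,15.5)  cross = 4·15.5 − 2·39.5 = -17.0000; (r_i+r_j)·cross = 6·-17.0000 = -102.0000
Σcross = 820.5000 → A = |Σcross|/2 = 410.2500 mm²
Σ(r_i+r_j)·cross = 23449.5000 → first moment M = |Σ|/6 = 3908.2500
R_c = M/A = 3908.2500/410.2500 = 9.5265 mm
θ = 86° = 1.500983 rad
V = θ·R_c·A = 1.500983·9.5265·410.2500 = 5866.217 mm³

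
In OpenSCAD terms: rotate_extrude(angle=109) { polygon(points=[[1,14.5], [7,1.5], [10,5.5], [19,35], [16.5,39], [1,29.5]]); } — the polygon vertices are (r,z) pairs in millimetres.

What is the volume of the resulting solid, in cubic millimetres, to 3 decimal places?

Profile (r,z), 6 vertices: (1,14.5) (7,1.5) (10,5.5) (19,35) (16.5,39) (1,29.5)
edge 0: (1,14.5)→(7,1.5)  cross = 1·1.5 − 7·14.5 = -100.0000; (r_i+r_j)·cross = 8·-100.0000 = -800.0000
edge 1: (7,1.5)→(10,5.5)  cross = 7·5.5 − 10·1.5 = 23.5000; (r_i+r_j)·cross = 17·23.5000 = 399.5000
edge 2: (10,5.5)→(19,35)  cross = 10·35 − 19·5.5 = 245.5000; (r_i+r_j)·cross = 29·245.5000 = 7119.5000
edge 3: (19,35)→(16.5,39)  cross = 19·39 − 16.5·35 = 163.5000; (r_i+r_j)·cross = 35.5·163.5000 = 5804.2500
edge 4: (16.5,39)→(1,29.5)  cross = 16.5·29.5 − 1·39 = 447.7500; (r_i+r_j)·cross = 17.5·447.7500 = 7835.6250
edge 5: (1,29.5)→(1,14.5)  cross = 1·14.5 − 1·29.5 = -15.0000; (r_i+r_j)·cross = 2·-15.0000 = -30.0000
Σcross = 765.2500 → A = |Σcross|/2 = 382.6250 mm²
Σ(r_i+r_j)·cross = 20328.8750 → first moment M = |Σ|/6 = 3388.1458
R_c = M/A = 3388.1458/382.6250 = 8.8550 mm
θ = 109° = 1.902409 rad
V = θ·R_c·A = 1.902409·8.8550·382.6250 = 6445.639 mm³

Volume = 6445.639 mm³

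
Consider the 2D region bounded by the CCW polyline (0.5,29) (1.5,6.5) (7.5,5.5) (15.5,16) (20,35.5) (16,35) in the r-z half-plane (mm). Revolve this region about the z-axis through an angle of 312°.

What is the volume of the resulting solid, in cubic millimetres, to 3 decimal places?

Volume = 18738.963 mm³

Profile (r,z), 6 vertices: (0.5,29) (1.5,6.5) (7.5,5.5) (15.5,16) (20,35.5) (16,35)
edge 0: (0.5,29)→(1.5,6.5)  cross = 0.5·6.5 − 1.5·29 = -40.2500; (r_i+r_j)·cross = 2·-40.2500 = -80.5000
edge 1: (1.5,6.5)→(7.5,5.5)  cross = 1.5·5.5 − 7.5·6.5 = -40.5000; (r_i+r_j)·cross = 9·-40.5000 = -364.5000
edge 2: (7.5,5.5)→(15.5,16)  cross = 7.5·16 − 15.5·5.5 = 34.7500; (r_i+r_j)·cross = 23·34.7500 = 799.2500
edge 3: (15.5,16)→(20,35.5)  cross = 15.5·35.5 − 20·16 = 230.2500; (r_i+r_j)·cross = 35.5·230.2500 = 8173.8750
edge 4: (20,35.5)→(16,35)  cross = 20·35 − 16·35.5 = 132.0000; (r_i+r_j)·cross = 36·132.0000 = 4752.0000
edge 5: (16,35)→(0.5,29)  cross = 16·29 − 0.5·35 = 446.5000; (r_i+r_j)·cross = 16.5·446.5000 = 7367.2500
Σcross = 762.7500 → A = |Σcross|/2 = 381.3750 mm²
Σ(r_i+r_j)·cross = 20647.3750 → first moment M = |Σ|/6 = 3441.2292
R_c = M/A = 3441.2292/381.3750 = 9.0232 mm
θ = 312° = 5.445427 rad
V = θ·R_c·A = 5.445427·9.0232·381.3750 = 18738.963 mm³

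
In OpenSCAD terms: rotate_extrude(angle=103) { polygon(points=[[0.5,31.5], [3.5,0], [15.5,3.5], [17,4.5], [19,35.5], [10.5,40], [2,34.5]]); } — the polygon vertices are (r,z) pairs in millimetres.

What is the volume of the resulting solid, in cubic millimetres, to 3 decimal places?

Profile (r,z), 7 vertices: (0.5,31.5) (3.5,0) (15.5,3.5) (17,4.5) (19,35.5) (10.5,40) (2,34.5)
edge 0: (0.5,31.5)→(3.5,0)  cross = 0.5·0 − 3.5·31.5 = -110.2500; (r_i+r_j)·cross = 4·-110.2500 = -441.0000
edge 1: (3.5,0)→(15.5,3.5)  cross = 3.5·3.5 − 15.5·0 = 12.2500; (r_i+r_j)·cross = 19·12.2500 = 232.7500
edge 2: (15.5,3.5)→(17,4.5)  cross = 15.5·4.5 − 17·3.5 = 10.2500; (r_i+r_j)·cross = 32.5·10.2500 = 333.1250
edge 3: (17,4.5)→(19,35.5)  cross = 17·35.5 − 19·4.5 = 518.0000; (r_i+r_j)·cross = 36·518.0000 = 18648.0000
edge 4: (19,35.5)→(10.5,40)  cross = 19·40 − 10.5·35.5 = 387.2500; (r_i+r_j)·cross = 29.5·387.2500 = 11423.8750
edge 5: (10.5,40)→(2,34.5)  cross = 10.5·34.5 − 2·40 = 282.2500; (r_i+r_j)·cross = 12.5·282.2500 = 3528.1250
edge 6: (2,34.5)→(0.5,31.5)  cross = 2·31.5 − 0.5·34.5 = 45.7500; (r_i+r_j)·cross = 2.5·45.7500 = 114.3750
Σcross = 1145.5000 → A = |Σcross|/2 = 572.7500 mm²
Σ(r_i+r_j)·cross = 33839.2500 → first moment M = |Σ|/6 = 5639.8750
R_c = M/A = 5639.8750/572.7500 = 9.8470 mm
θ = 103° = 1.797689 rad
V = θ·R_c·A = 1.797689·9.8470·572.7500 = 10138.742 mm³

Volume = 10138.742 mm³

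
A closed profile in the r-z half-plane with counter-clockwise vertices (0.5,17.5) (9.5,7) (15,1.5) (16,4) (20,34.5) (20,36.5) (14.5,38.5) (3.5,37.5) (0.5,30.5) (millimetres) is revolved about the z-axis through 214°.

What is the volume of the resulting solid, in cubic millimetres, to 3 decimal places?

Profile (r,z), 9 vertices: (0.5,17.5) (9.5,7) (15,1.5) (16,4) (20,34.5) (20,36.5) (14.5,38.5) (3.5,37.5) (0.5,30.5)
edge 0: (0.5,17.5)→(9.5,7)  cross = 0.5·7 − 9.5·17.5 = -162.7500; (r_i+r_j)·cross = 10·-162.7500 = -1627.5000
edge 1: (9.5,7)→(15,1.5)  cross = 9.5·1.5 − 15·7 = -90.7500; (r_i+r_j)·cross = 24.5·-90.7500 = -2223.3750
edge 2: (15,1.5)→(16,4)  cross = 15·4 − 16·1.5 = 36.0000; (r_i+r_j)·cross = 31·36.0000 = 1116.0000
edge 3: (16,4)→(20,34.5)  cross = 16·34.5 − 20·4 = 472.0000; (r_i+r_j)·cross = 36·472.0000 = 16992.0000
edge 4: (20,34.5)→(20,36.5)  cross = 20·36.5 − 20·34.5 = 40.0000; (r_i+r_j)·cross = 40·40.0000 = 1600.0000
edge 5: (20,36.5)→(14.5,38.5)  cross = 20·38.5 − 14.5·36.5 = 240.7500; (r_i+r_j)·cross = 34.5·240.7500 = 8305.8750
edge 6: (14.5,38.5)→(3.5,37.5)  cross = 14.5·37.5 − 3.5·38.5 = 409.0000; (r_i+r_j)·cross = 18·409.0000 = 7362.0000
edge 7: (3.5,37.5)→(0.5,30.5)  cross = 3.5·30.5 − 0.5·37.5 = 88.0000; (r_i+r_j)·cross = 4·88.0000 = 352.0000
edge 8: (0.5,30.5)→(0.5,17.5)  cross = 0.5·17.5 − 0.5·30.5 = -6.5000; (r_i+r_j)·cross = 1·-6.5000 = -6.5000
Σcross = 1025.7500 → A = |Σcross|/2 = 512.8750 mm²
Σ(r_i+r_j)·cross = 31870.5000 → first moment M = |Σ|/6 = 5311.7500
R_c = M/A = 5311.7500/512.8750 = 10.3568 mm
θ = 214° = 3.735005 rad
V = θ·R_c·A = 3.735005·10.3568·512.8750 = 19839.411 mm³

Volume = 19839.411 mm³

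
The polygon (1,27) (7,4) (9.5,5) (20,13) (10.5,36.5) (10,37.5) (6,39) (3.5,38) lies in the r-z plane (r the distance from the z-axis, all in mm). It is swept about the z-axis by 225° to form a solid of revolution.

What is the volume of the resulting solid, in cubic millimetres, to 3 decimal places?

Volume = 14149.193 mm³

Profile (r,z), 8 vertices: (1,27) (7,4) (9.5,5) (20,13) (10.5,36.5) (10,37.5) (6,39) (3.5,38)
edge 0: (1,27)→(7,4)  cross = 1·4 − 7·27 = -185.0000; (r_i+r_j)·cross = 8·-185.0000 = -1480.0000
edge 1: (7,4)→(9.5,5)  cross = 7·5 − 9.5·4 = -3.0000; (r_i+r_j)·cross = 16.5·-3.0000 = -49.5000
edge 2: (9.5,5)→(20,13)  cross = 9.5·13 − 20·5 = 23.5000; (r_i+r_j)·cross = 29.5·23.5000 = 693.2500
edge 3: (20,13)→(10.5,36.5)  cross = 20·36.5 − 10.5·13 = 593.5000; (r_i+r_j)·cross = 30.5·593.5000 = 18101.7500
edge 4: (10.5,36.5)→(10,37.5)  cross = 10.5·37.5 − 10·36.5 = 28.7500; (r_i+r_j)·cross = 20.5·28.7500 = 589.3750
edge 5: (10,37.5)→(6,39)  cross = 10·39 − 6·37.5 = 165.0000; (r_i+r_j)·cross = 16·165.0000 = 2640.0000
edge 6: (6,39)→(3.5,38)  cross = 6·38 − 3.5·39 = 91.5000; (r_i+r_j)·cross = 9.5·91.5000 = 869.2500
edge 7: (3.5,38)→(1,27)  cross = 3.5·27 − 1·38 = 56.5000; (r_i+r_j)·cross = 4.5·56.5000 = 254.2500
Σcross = 770.7500 → A = |Σcross|/2 = 385.3750 mm²
Σ(r_i+r_j)·cross = 21618.3750 → first moment M = |Σ|/6 = 3603.0625
R_c = M/A = 3603.0625/385.3750 = 9.3495 mm
θ = 225° = 3.926991 rad
V = θ·R_c·A = 3.926991·9.3495·385.3750 = 14149.193 mm³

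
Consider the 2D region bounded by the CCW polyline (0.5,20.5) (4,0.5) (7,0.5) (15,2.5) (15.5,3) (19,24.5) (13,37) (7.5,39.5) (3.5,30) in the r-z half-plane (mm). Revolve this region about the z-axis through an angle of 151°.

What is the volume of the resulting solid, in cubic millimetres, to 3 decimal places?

Profile (r,z), 9 vertices: (0.5,20.5) (4,0.5) (7,0.5) (15,2.5) (15.5,3) (19,24.5) (13,37) (7.5,39.5) (3.5,30)
edge 0: (0.5,20.5)→(4,0.5)  cross = 0.5·0.5 − 4·20.5 = -81.7500; (r_i+r_j)·cross = 4.5·-81.7500 = -367.8750
edge 1: (4,0.5)→(7,0.5)  cross = 4·0.5 − 7·0.5 = -1.5000; (r_i+r_j)·cross = 11·-1.5000 = -16.5000
edge 2: (7,0.5)→(15,2.5)  cross = 7·2.5 − 15·0.5 = 10.0000; (r_i+r_j)·cross = 22·10.0000 = 220.0000
edge 3: (15,2.5)→(15.5,3)  cross = 15·3 − 15.5·2.5 = 6.2500; (r_i+r_j)·cross = 30.5·6.2500 = 190.6250
edge 4: (15.5,3)→(19,24.5)  cross = 15.5·24.5 − 19·3 = 322.7500; (r_i+r_j)·cross = 34.5·322.7500 = 11134.8750
edge 5: (19,24.5)→(13,37)  cross = 19·37 − 13·24.5 = 384.5000; (r_i+r_j)·cross = 32·384.5000 = 12304.0000
edge 6: (13,37)→(7.5,39.5)  cross = 13·39.5 − 7.5·37 = 236.0000; (r_i+r_j)·cross = 20.5·236.0000 = 4838.0000
edge 7: (7.5,39.5)→(3.5,30)  cross = 7.5·30 − 3.5·39.5 = 86.7500; (r_i+r_j)·cross = 11·86.7500 = 954.2500
edge 8: (3.5,30)→(0.5,20.5)  cross = 3.5·20.5 − 0.5·30 = 56.7500; (r_i+r_j)·cross = 4·56.7500 = 227.0000
Σcross = 1019.7500 → A = |Σcross|/2 = 509.8750 mm²
Σ(r_i+r_j)·cross = 29484.3750 → first moment M = |Σ|/6 = 4914.0625
R_c = M/A = 4914.0625/509.8750 = 9.6378 mm
θ = 151° = 2.635447 rad
V = θ·R_c·A = 2.635447·9.6378·509.8750 = 12950.752 mm³

Volume = 12950.752 mm³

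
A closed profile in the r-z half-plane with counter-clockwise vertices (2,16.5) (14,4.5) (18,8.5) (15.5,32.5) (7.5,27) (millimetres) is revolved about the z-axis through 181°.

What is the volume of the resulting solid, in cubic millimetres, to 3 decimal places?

Profile (r,z), 5 vertices: (2,16.5) (14,4.5) (18,8.5) (15.5,32.5) (7.5,27)
edge 0: (2,16.5)→(14,4.5)  cross = 2·4.5 − 14·16.5 = -222.0000; (r_i+r_j)·cross = 16·-222.0000 = -3552.0000
edge 1: (14,4.5)→(18,8.5)  cross = 14·8.5 − 18·4.5 = 38.0000; (r_i+r_j)·cross = 32·38.0000 = 1216.0000
edge 2: (18,8.5)→(15.5,32.5)  cross = 18·32.5 − 15.5·8.5 = 453.2500; (r_i+r_j)·cross = 33.5·453.2500 = 15183.8750
edge 3: (15.5,32.5)→(7.5,27)  cross = 15.5·27 − 7.5·32.5 = 174.7500; (r_i+r_j)·cross = 23·174.7500 = 4019.2500
edge 4: (7.5,27)→(2,16.5)  cross = 7.5·16.5 − 2·27 = 69.7500; (r_i+r_j)·cross = 9.5·69.7500 = 662.6250
Σcross = 513.7500 → A = |Σcross|/2 = 256.8750 mm²
Σ(r_i+r_j)·cross = 17529.7500 → first moment M = |Σ|/6 = 2921.6250
R_c = M/A = 2921.6250/256.8750 = 11.3737 mm
θ = 181° = 3.159046 rad
V = θ·R_c·A = 3.159046·11.3737·256.8750 = 9229.548 mm³

Volume = 9229.548 mm³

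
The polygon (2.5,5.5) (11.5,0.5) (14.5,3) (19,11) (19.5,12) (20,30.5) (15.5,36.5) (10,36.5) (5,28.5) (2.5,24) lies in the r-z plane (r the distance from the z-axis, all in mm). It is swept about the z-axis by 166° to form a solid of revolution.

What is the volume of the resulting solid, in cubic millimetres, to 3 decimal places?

Profile (r,z), 10 vertices: (2.5,5.5) (11.5,0.5) (14.5,3) (19,11) (19.5,12) (20,30.5) (15.5,36.5) (10,36.5) (5,28.5) (2.5,24)
edge 0: (2.5,5.5)→(11.5,0.5)  cross = 2.5·0.5 − 11.5·5.5 = -62.0000; (r_i+r_j)·cross = 14·-62.0000 = -868.0000
edge 1: (11.5,0.5)→(14.5,3)  cross = 11.5·3 − 14.5·0.5 = 27.2500; (r_i+r_j)·cross = 26·27.2500 = 708.5000
edge 2: (14.5,3)→(19,11)  cross = 14.5·11 − 19·3 = 102.5000; (r_i+r_j)·cross = 33.5·102.5000 = 3433.7500
edge 3: (19,11)→(19.5,12)  cross = 19·12 − 19.5·11 = 13.5000; (r_i+r_j)·cross = 38.5·13.5000 = 519.7500
edge 4: (19.5,12)→(20,30.5)  cross = 19.5·30.5 − 20·12 = 354.7500; (r_i+r_j)·cross = 39.5·354.7500 = 14012.6250
edge 5: (20,30.5)→(15.5,36.5)  cross = 20·36.5 − 15.5·30.5 = 257.2500; (r_i+r_j)·cross = 35.5·257.2500 = 9132.3750
edge 6: (15.5,36.5)→(10,36.5)  cross = 15.5·36.5 − 10·36.5 = 200.7500; (r_i+r_j)·cross = 25.5·200.7500 = 5119.1250
edge 7: (10,36.5)→(5,28.5)  cross = 10·28.5 − 5·36.5 = 102.5000; (r_i+r_j)·cross = 15·102.5000 = 1537.5000
edge 8: (5,28.5)→(2.5,24)  cross = 5·24 − 2.5·28.5 = 48.7500; (r_i+r_j)·cross = 7.5·48.7500 = 365.6250
edge 9: (2.5,24)→(2.5,5.5)  cross = 2.5·5.5 − 2.5·24 = -46.2500; (r_i+r_j)·cross = 5·-46.2500 = -231.2500
Σcross = 999.0000 → A = |Σcross|/2 = 499.5000 mm²
Σ(r_i+r_j)·cross = 33730.0000 → first moment M = |Σ|/6 = 5621.6667
R_c = M/A = 5621.6667/499.5000 = 11.2546 mm
θ = 166° = 2.897247 rad
V = θ·R_c·A = 2.897247·11.2546·499.5000 = 16287.354 mm³

Volume = 16287.354 mm³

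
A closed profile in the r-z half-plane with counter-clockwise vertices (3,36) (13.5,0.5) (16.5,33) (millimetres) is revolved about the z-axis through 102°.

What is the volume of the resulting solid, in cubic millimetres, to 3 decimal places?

Profile (r,z), 3 vertices: (3,36) (13.5,0.5) (16.5,33)
edge 0: (3,36)→(13.5,0.5)  cross = 3·0.5 − 13.5·36 = -484.5000; (r_i+r_j)·cross = 16.5·-484.5000 = -7994.2500
edge 1: (13.5,0.5)→(16.5,33)  cross = 13.5·33 − 16.5·0.5 = 437.2500; (r_i+r_j)·cross = 30·437.2500 = 13117.5000
edge 2: (16.5,33)→(3,36)  cross = 16.5·36 − 3·33 = 495.0000; (r_i+r_j)·cross = 19.5·495.0000 = 9652.5000
Σcross = 447.7500 → A = |Σcross|/2 = 223.8750 mm²
Σ(r_i+r_j)·cross = 14775.7500 → first moment M = |Σ|/6 = 2462.6250
R_c = M/A = 2462.6250/223.8750 = 11.0000 mm
θ = 102° = 1.780236 rad
V = θ·R_c·A = 1.780236·11.0000·223.8750 = 4384.053 mm³

Volume = 4384.053 mm³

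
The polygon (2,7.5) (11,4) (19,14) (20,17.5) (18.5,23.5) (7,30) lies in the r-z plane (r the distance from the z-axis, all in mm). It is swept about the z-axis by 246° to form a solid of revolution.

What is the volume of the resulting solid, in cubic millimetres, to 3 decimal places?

Profile (r,z), 6 vertices: (2,7.5) (11,4) (19,14) (20,17.5) (18.5,23.5) (7,30)
edge 0: (2,7.5)→(11,4)  cross = 2·4 − 11·7.5 = -74.5000; (r_i+r_j)·cross = 13·-74.5000 = -968.5000
edge 1: (11,4)→(19,14)  cross = 11·14 − 19·4 = 78.0000; (r_i+r_j)·cross = 30·78.0000 = 2340.0000
edge 2: (19,14)→(20,17.5)  cross = 19·17.5 − 20·14 = 52.5000; (r_i+r_j)·cross = 39·52.5000 = 2047.5000
edge 3: (20,17.5)→(18.5,23.5)  cross = 20·23.5 − 18.5·17.5 = 146.2500; (r_i+r_j)·cross = 38.5·146.2500 = 5630.6250
edge 4: (18.5,23.5)→(7,30)  cross = 18.5·30 − 7·23.5 = 390.5000; (r_i+r_j)·cross = 25.5·390.5000 = 9957.7500
edge 5: (7,30)→(2,7.5)  cross = 7·7.5 − 2·30 = -7.5000; (r_i+r_j)·cross = 9·-7.5000 = -67.5000
Σcross = 585.2500 → A = |Σcross|/2 = 292.6250 mm²
Σ(r_i+r_j)·cross = 18939.8750 → first moment M = |Σ|/6 = 3156.6458
R_c = M/A = 3156.6458/292.6250 = 10.7873 mm
θ = 246° = 4.293510 rad
V = θ·R_c·A = 4.293510·10.7873·292.6250 = 13553.090 mm³

Volume = 13553.090 mm³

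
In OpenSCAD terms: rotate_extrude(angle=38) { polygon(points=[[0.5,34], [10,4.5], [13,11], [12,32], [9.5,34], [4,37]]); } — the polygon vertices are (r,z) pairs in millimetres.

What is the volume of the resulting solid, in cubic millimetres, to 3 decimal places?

Profile (r,z), 6 vertices: (0.5,34) (10,4.5) (13,11) (12,32) (9.5,34) (4,37)
edge 0: (0.5,34)→(10,4.5)  cross = 0.5·4.5 − 10·34 = -337.7500; (r_i+r_j)·cross = 10.5·-337.7500 = -3546.3750
edge 1: (10,4.5)→(13,11)  cross = 10·11 − 13·4.5 = 51.5000; (r_i+r_j)·cross = 23·51.5000 = 1184.5000
edge 2: (13,11)→(12,32)  cross = 13·32 − 12·11 = 284.0000; (r_i+r_j)·cross = 25·284.0000 = 7100.0000
edge 3: (12,32)→(9.5,34)  cross = 12·34 − 9.5·32 = 104.0000; (r_i+r_j)·cross = 21.5·104.0000 = 2236.0000
edge 4: (9.5,34)→(4,37)  cross = 9.5·37 − 4·34 = 215.5000; (r_i+r_j)·cross = 13.5·215.5000 = 2909.2500
edge 5: (4,37)→(0.5,34)  cross = 4·34 − 0.5·37 = 117.5000; (r_i+r_j)·cross = 4.5·117.5000 = 528.7500
Σcross = 434.7500 → A = |Σcross|/2 = 217.3750 mm²
Σ(r_i+r_j)·cross = 10412.1250 → first moment M = |Σ|/6 = 1735.3542
R_c = M/A = 1735.3542/217.3750 = 7.9832 mm
θ = 38° = 0.663225 rad
V = θ·R_c·A = 0.663225·7.9832·217.3750 = 1150.930 mm³

Volume = 1150.930 mm³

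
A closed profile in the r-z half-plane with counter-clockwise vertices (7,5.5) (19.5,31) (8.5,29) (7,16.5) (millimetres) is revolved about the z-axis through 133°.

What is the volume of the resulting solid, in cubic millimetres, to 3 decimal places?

Profile (r,z), 4 vertices: (7,5.5) (19.5,31) (8.5,29) (7,16.5)
edge 0: (7,5.5)→(19.5,31)  cross = 7·31 − 19.5·5.5 = 109.7500; (r_i+r_j)·cross = 26.5·109.7500 = 2908.3750
edge 1: (19.5,31)→(8.5,29)  cross = 19.5·29 − 8.5·31 = 302.0000; (r_i+r_j)·cross = 28·302.0000 = 8456.0000
edge 2: (8.5,29)→(7,16.5)  cross = 8.5·16.5 − 7·29 = -62.7500; (r_i+r_j)·cross = 15.5·-62.7500 = -972.6250
edge 3: (7,16.5)→(7,5.5)  cross = 7·5.5 − 7·16.5 = -77.0000; (r_i+r_j)·cross = 14·-77.0000 = -1078.0000
Σcross = 272.0000 → A = |Σcross|/2 = 136.0000 mm²
Σ(r_i+r_j)·cross = 9313.7500 → first moment M = |Σ|/6 = 1552.2917
R_c = M/A = 1552.2917/136.0000 = 11.4139 mm
θ = 133° = 2.321288 rad
V = θ·R_c·A = 2.321288·11.4139·136.0000 = 3603.316 mm³

Volume = 3603.316 mm³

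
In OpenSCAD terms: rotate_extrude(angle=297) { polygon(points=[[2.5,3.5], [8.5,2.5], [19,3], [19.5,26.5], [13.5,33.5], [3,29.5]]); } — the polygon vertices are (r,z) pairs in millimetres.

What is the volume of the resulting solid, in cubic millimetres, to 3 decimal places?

Volume = 26423.975 mm³

Profile (r,z), 6 vertices: (2.5,3.5) (8.5,2.5) (19,3) (19.5,26.5) (13.5,33.5) (3,29.5)
edge 0: (2.5,3.5)→(8.5,2.5)  cross = 2.5·2.5 − 8.5·3.5 = -23.5000; (r_i+r_j)·cross = 11·-23.5000 = -258.5000
edge 1: (8.5,2.5)→(19,3)  cross = 8.5·3 − 19·2.5 = -22.0000; (r_i+r_j)·cross = 27.5·-22.0000 = -605.0000
edge 2: (19,3)→(19.5,26.5)  cross = 19·26.5 − 19.5·3 = 445.0000; (r_i+r_j)·cross = 38.5·445.0000 = 17132.5000
edge 3: (19.5,26.5)→(13.5,33.5)  cross = 19.5·33.5 − 13.5·26.5 = 295.5000; (r_i+r_j)·cross = 33·295.5000 = 9751.5000
edge 4: (13.5,33.5)→(3,29.5)  cross = 13.5·29.5 − 3·33.5 = 297.7500; (r_i+r_j)·cross = 16.5·297.7500 = 4912.8750
edge 5: (3,29.5)→(2.5,3.5)  cross = 3·3.5 − 2.5·29.5 = -63.2500; (r_i+r_j)·cross = 5.5·-63.2500 = -347.8750
Σcross = 929.5000 → A = |Σcross|/2 = 464.7500 mm²
Σ(r_i+r_j)·cross = 30585.5000 → first moment M = |Σ|/6 = 5097.5833
R_c = M/A = 5097.5833/464.7500 = 10.9684 mm
θ = 297° = 5.183628 rad
V = θ·R_c·A = 5.183628·10.9684·464.7500 = 26423.975 mm³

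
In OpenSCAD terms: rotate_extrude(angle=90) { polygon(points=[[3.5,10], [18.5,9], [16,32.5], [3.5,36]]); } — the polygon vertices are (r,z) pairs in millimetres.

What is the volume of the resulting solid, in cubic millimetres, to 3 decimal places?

Profile (r,z), 4 vertices: (3.5,10) (18.5,9) (16,32.5) (3.5,36)
edge 0: (3.5,10)→(18.5,9)  cross = 3.5·9 − 18.5·10 = -153.5000; (r_i+r_j)·cross = 22·-153.5000 = -3377.0000
edge 1: (18.5,9)→(16,32.5)  cross = 18.5·32.5 − 16·9 = 457.2500; (r_i+r_j)·cross = 34.5·457.2500 = 15775.1250
edge 2: (16,32.5)→(3.5,36)  cross = 16·36 − 3.5·32.5 = 462.2500; (r_i+r_j)·cross = 19.5·462.2500 = 9013.8750
edge 3: (3.5,36)→(3.5,10)  cross = 3.5·10 − 3.5·36 = -91.0000; (r_i+r_j)·cross = 7·-91.0000 = -637.0000
Σcross = 675.0000 → A = |Σcross|/2 = 337.5000 mm²
Σ(r_i+r_j)·cross = 20775.0000 → first moment M = |Σ|/6 = 3462.5000
R_c = M/A = 3462.5000/337.5000 = 10.2593 mm
θ = 90° = 1.570796 rad
V = θ·R_c·A = 1.570796·10.2593·337.5000 = 5438.882 mm³

Volume = 5438.882 mm³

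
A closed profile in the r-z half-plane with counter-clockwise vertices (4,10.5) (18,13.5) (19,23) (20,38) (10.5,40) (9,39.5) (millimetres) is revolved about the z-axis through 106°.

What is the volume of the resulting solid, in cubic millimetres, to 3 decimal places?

Profile (r,z), 6 vertices: (4,10.5) (18,13.5) (19,23) (20,38) (10.5,40) (9,39.5)
edge 0: (4,10.5)→(18,13.5)  cross = 4·13.5 − 18·10.5 = -135.0000; (r_i+r_j)·cross = 22·-135.0000 = -2970.0000
edge 1: (18,13.5)→(19,23)  cross = 18·23 − 19·13.5 = 157.5000; (r_i+r_j)·cross = 37·157.5000 = 5827.5000
edge 2: (19,23)→(20,38)  cross = 19·38 − 20·23 = 262.0000; (r_i+r_j)·cross = 39·262.0000 = 10218.0000
edge 3: (20,38)→(10.5,40)  cross = 20·40 − 10.5·38 = 401.0000; (r_i+r_j)·cross = 30.5·401.0000 = 12230.5000
edge 4: (10.5,40)→(9,39.5)  cross = 10.5·39.5 − 9·40 = 54.7500; (r_i+r_j)·cross = 19.5·54.7500 = 1067.6250
edge 5: (9,39.5)→(4,10.5)  cross = 9·10.5 − 4·39.5 = -63.5000; (r_i+r_j)·cross = 13·-63.5000 = -825.5000
Σcross = 676.7500 → A = |Σcross|/2 = 338.3750 mm²
Σ(r_i+r_j)·cross = 25548.1250 → first moment M = |Σ|/6 = 4258.0208
R_c = M/A = 4258.0208/338.3750 = 12.5837 mm
θ = 106° = 1.850049 rad
V = θ·R_c·A = 1.850049·12.5837·338.3750 = 7877.547 mm³

Volume = 7877.547 mm³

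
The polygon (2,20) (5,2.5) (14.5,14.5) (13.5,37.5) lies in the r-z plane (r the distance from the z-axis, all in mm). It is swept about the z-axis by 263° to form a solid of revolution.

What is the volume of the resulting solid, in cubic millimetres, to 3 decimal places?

Volume = 9798.868 mm³

Profile (r,z), 4 vertices: (2,20) (5,2.5) (14.5,14.5) (13.5,37.5)
edge 0: (2,20)→(5,2.5)  cross = 2·2.5 − 5·20 = -95.0000; (r_i+r_j)·cross = 7·-95.0000 = -665.0000
edge 1: (5,2.5)→(14.5,14.5)  cross = 5·14.5 − 14.5·2.5 = 36.2500; (r_i+r_j)·cross = 19.5·36.2500 = 706.8750
edge 2: (14.5,14.5)→(13.5,37.5)  cross = 14.5·37.5 − 13.5·14.5 = 348.0000; (r_i+r_j)·cross = 28·348.0000 = 9744.0000
edge 3: (13.5,37.5)→(2,20)  cross = 13.5·20 − 2·37.5 = 195.0000; (r_i+r_j)·cross = 15.5·195.0000 = 3022.5000
Σcross = 484.2500 → A = |Σcross|/2 = 242.1250 mm²
Σ(r_i+r_j)·cross = 12808.3750 → first moment M = |Σ|/6 = 2134.7292
R_c = M/A = 2134.7292/242.1250 = 8.8166 mm
θ = 263° = 4.590216 rad
V = θ·R_c·A = 4.590216·8.8166·242.1250 = 9798.868 mm³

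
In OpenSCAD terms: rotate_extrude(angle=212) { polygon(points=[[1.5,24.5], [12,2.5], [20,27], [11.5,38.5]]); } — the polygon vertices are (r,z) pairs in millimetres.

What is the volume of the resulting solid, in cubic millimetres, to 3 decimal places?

Volume = 13712.486 mm³

Profile (r,z), 4 vertices: (1.5,24.5) (12,2.5) (20,27) (11.5,38.5)
edge 0: (1.5,24.5)→(12,2.5)  cross = 1.5·2.5 − 12·24.5 = -290.2500; (r_i+r_j)·cross = 13.5·-290.2500 = -3918.3750
edge 1: (12,2.5)→(20,27)  cross = 12·27 − 20·2.5 = 274.0000; (r_i+r_j)·cross = 32·274.0000 = 8768.0000
edge 2: (20,27)→(11.5,38.5)  cross = 20·38.5 − 11.5·27 = 459.5000; (r_i+r_j)·cross = 31.5·459.5000 = 14474.2500
edge 3: (11.5,38.5)→(1.5,24.5)  cross = 11.5·24.5 − 1.5·38.5 = 224.0000; (r_i+r_j)·cross = 13·224.0000 = 2912.0000
Σcross = 667.2500 → A = |Σcross|/2 = 333.6250 mm²
Σ(r_i+r_j)·cross = 22235.8750 → first moment M = |Σ|/6 = 3705.9792
R_c = M/A = 3705.9792/333.6250 = 11.1082 mm
θ = 212° = 3.700098 rad
V = θ·R_c·A = 3.700098·11.1082·333.6250 = 13712.486 mm³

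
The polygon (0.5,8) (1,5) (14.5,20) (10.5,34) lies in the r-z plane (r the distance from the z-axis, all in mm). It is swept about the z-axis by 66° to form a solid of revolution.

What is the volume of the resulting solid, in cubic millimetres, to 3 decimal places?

Profile (r,z), 4 vertices: (0.5,8) (1,5) (14.5,20) (10.5,34)
edge 0: (0.5,8)→(1,5)  cross = 0.5·5 − 1·8 = -5.5000; (r_i+r_j)·cross = 1.5·-5.5000 = -8.2500
edge 1: (1,5)→(14.5,20)  cross = 1·20 − 14.5·5 = -52.5000; (r_i+r_j)·cross = 15.5·-52.5000 = -813.7500
edge 2: (14.5,20)→(10.5,34)  cross = 14.5·34 − 10.5·20 = 283.0000; (r_i+r_j)·cross = 25·283.0000 = 7075.0000
edge 3: (10.5,34)→(0.5,8)  cross = 10.5·8 − 0.5·34 = 67.0000; (r_i+r_j)·cross = 11·67.0000 = 737.0000
Σcross = 292.0000 → A = |Σcross|/2 = 146.0000 mm²
Σ(r_i+r_j)·cross = 6990.0000 → first moment M = |Σ|/6 = 1165.0000
R_c = M/A = 1165.0000/146.0000 = 7.9795 mm
θ = 66° = 1.151917 rad
V = θ·R_c·A = 1.151917·7.9795·146.0000 = 1341.984 mm³

Volume = 1341.984 mm³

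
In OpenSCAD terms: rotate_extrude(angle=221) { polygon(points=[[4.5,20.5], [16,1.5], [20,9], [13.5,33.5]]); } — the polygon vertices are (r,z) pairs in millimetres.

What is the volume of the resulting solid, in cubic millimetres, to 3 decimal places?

Volume = 11675.114 mm³

Profile (r,z), 4 vertices: (4.5,20.5) (16,1.5) (20,9) (13.5,33.5)
edge 0: (4.5,20.5)→(16,1.5)  cross = 4.5·1.5 − 16·20.5 = -321.2500; (r_i+r_j)·cross = 20.5·-321.2500 = -6585.6250
edge 1: (16,1.5)→(20,9)  cross = 16·9 − 20·1.5 = 114.0000; (r_i+r_j)·cross = 36·114.0000 = 4104.0000
edge 2: (20,9)→(13.5,33.5)  cross = 20·33.5 − 13.5·9 = 548.5000; (r_i+r_j)·cross = 33.5·548.5000 = 18374.7500
edge 3: (13.5,33.5)→(4.5,20.5)  cross = 13.5·20.5 − 4.5·33.5 = 126.0000; (r_i+r_j)·cross = 18·126.0000 = 2268.0000
Σcross = 467.2500 → A = |Σcross|/2 = 233.6250 mm²
Σ(r_i+r_j)·cross = 18161.1250 → first moment M = |Σ|/6 = 3026.8542
R_c = M/A = 3026.8542/233.6250 = 12.9560 mm
θ = 221° = 3.857178 rad
V = θ·R_c·A = 3.857178·12.9560·233.6250 = 11675.114 mm³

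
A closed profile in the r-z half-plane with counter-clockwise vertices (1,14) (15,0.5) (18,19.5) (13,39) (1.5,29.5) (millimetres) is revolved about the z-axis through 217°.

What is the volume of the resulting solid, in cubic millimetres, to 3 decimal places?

Profile (r,z), 5 vertices: (1,14) (15,0.5) (18,19.5) (13,39) (1.5,29.5)
edge 0: (1,14)→(15,0.5)  cross = 1·0.5 − 15·14 = -209.5000; (r_i+r_j)·cross = 16·-209.5000 = -3352.0000
edge 1: (15,0.5)→(18,19.5)  cross = 15·19.5 − 18·0.5 = 283.5000; (r_i+r_j)·cross = 33·283.5000 = 9355.5000
edge 2: (18,19.5)→(13,39)  cross = 18·39 − 13·19.5 = 448.5000; (r_i+r_j)·cross = 31·448.5000 = 13903.5000
edge 3: (13,39)→(1.5,29.5)  cross = 13·29.5 − 1.5·39 = 325.0000; (r_i+r_j)·cross = 14.5·325.0000 = 4712.5000
edge 4: (1.5,29.5)→(1,14)  cross = 1.5·14 − 1·29.5 = -8.5000; (r_i+r_j)·cross = 2.5·-8.5000 = -21.2500
Σcross = 839.0000 → A = |Σcross|/2 = 419.5000 mm²
Σ(r_i+r_j)·cross = 24598.2500 → first moment M = |Σ|/6 = 4099.7083
R_c = M/A = 4099.7083/419.5000 = 9.7728 mm
θ = 217° = 3.787364 rad
V = θ·R_c·A = 3.787364·9.7728·419.5000 = 15527.090 mm³

Volume = 15527.090 mm³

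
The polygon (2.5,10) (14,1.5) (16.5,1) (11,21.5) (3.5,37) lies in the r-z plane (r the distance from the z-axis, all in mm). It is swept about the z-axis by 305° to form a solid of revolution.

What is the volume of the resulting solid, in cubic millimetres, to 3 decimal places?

Volume = 10063.168 mm³

Profile (r,z), 5 vertices: (2.5,10) (14,1.5) (16.5,1) (11,21.5) (3.5,37)
edge 0: (2.5,10)→(14,1.5)  cross = 2.5·1.5 − 14·10 = -136.2500; (r_i+r_j)·cross = 16.5·-136.2500 = -2248.1250
edge 1: (14,1.5)→(16.5,1)  cross = 14·1 − 16.5·1.5 = -10.7500; (r_i+r_j)·cross = 30.5·-10.7500 = -327.8750
edge 2: (16.5,1)→(11,21.5)  cross = 16.5·21.5 − 11·1 = 343.7500; (r_i+r_j)·cross = 27.5·343.7500 = 9453.1250
edge 3: (11,21.5)→(3.5,37)  cross = 11·37 − 3.5·21.5 = 331.7500; (r_i+r_j)·cross = 14.5·331.7500 = 4810.3750
edge 4: (3.5,37)→(2.5,10)  cross = 3.5·10 − 2.5·37 = -57.5000; (r_i+r_j)·cross = 6·-57.5000 = -345.0000
Σcross = 471.0000 → A = |Σcross|/2 = 235.5000 mm²
Σ(r_i+r_j)·cross = 11342.5000 → first moment M = |Σ|/6 = 1890.4167
R_c = M/A = 1890.4167/235.5000 = 8.0272 mm
θ = 305° = 5.323254 rad
V = θ·R_c·A = 5.323254·8.0272·235.5000 = 10063.168 mm³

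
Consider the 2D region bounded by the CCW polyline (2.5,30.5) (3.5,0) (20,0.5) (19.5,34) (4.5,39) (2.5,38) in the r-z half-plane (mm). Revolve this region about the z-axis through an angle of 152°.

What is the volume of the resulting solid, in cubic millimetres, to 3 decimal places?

Volume = 18073.437 mm³

Profile (r,z), 6 vertices: (2.5,30.5) (3.5,0) (20,0.5) (19.5,34) (4.5,39) (2.5,38)
edge 0: (2.5,30.5)→(3.5,0)  cross = 2.5·0 − 3.5·30.5 = -106.7500; (r_i+r_j)·cross = 6·-106.7500 = -640.5000
edge 1: (3.5,0)→(20,0.5)  cross = 3.5·0.5 − 20·0 = 1.7500; (r_i+r_j)·cross = 23.5·1.7500 = 41.1250
edge 2: (20,0.5)→(19.5,34)  cross = 20·34 − 19.5·0.5 = 670.2500; (r_i+r_j)·cross = 39.5·670.2500 = 26474.8750
edge 3: (19.5,34)→(4.5,39)  cross = 19.5·39 − 4.5·34 = 607.5000; (r_i+r_j)·cross = 24·607.5000 = 14580.0000
edge 4: (4.5,39)→(2.5,38)  cross = 4.5·38 − 2.5·39 = 73.5000; (r_i+r_j)·cross = 7·73.5000 = 514.5000
edge 5: (2.5,38)→(2.5,30.5)  cross = 2.5·30.5 − 2.5·38 = -18.7500; (r_i+r_j)·cross = 5·-18.7500 = -93.7500
Σcross = 1227.5000 → A = |Σcross|/2 = 613.7500 mm²
Σ(r_i+r_j)·cross = 40876.2500 → first moment M = |Σ|/6 = 6812.7083
R_c = M/A = 6812.7083/613.7500 = 11.1001 mm
θ = 152° = 2.652900 rad
V = θ·R_c·A = 2.652900·11.1001·613.7500 = 18073.437 mm³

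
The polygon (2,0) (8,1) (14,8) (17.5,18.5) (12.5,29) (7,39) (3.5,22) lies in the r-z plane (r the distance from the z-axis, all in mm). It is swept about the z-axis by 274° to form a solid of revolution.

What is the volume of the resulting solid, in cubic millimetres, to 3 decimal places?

Volume = 14861.092 mm³

Profile (r,z), 7 vertices: (2,0) (8,1) (14,8) (17.5,18.5) (12.5,29) (7,39) (3.5,22)
edge 0: (2,0)→(8,1)  cross = 2·1 − 8·0 = 2.0000; (r_i+r_j)·cross = 10·2.0000 = 20.0000
edge 1: (8,1)→(14,8)  cross = 8·8 − 14·1 = 50.0000; (r_i+r_j)·cross = 22·50.0000 = 1100.0000
edge 2: (14,8)→(17.5,18.5)  cross = 14·18.5 − 17.5·8 = 119.0000; (r_i+r_j)·cross = 31.5·119.0000 = 3748.5000
edge 3: (17.5,18.5)→(12.5,29)  cross = 17.5·29 − 12.5·18.5 = 276.2500; (r_i+r_j)·cross = 30·276.2500 = 8287.5000
edge 4: (12.5,29)→(7,39)  cross = 12.5·39 − 7·29 = 284.5000; (r_i+r_j)·cross = 19.5·284.5000 = 5547.7500
edge 5: (7,39)→(3.5,22)  cross = 7·22 − 3.5·39 = 17.5000; (r_i+r_j)·cross = 10.5·17.5000 = 183.7500
edge 6: (3.5,22)→(2,0)  cross = 3.5·0 − 2·22 = -44.0000; (r_i+r_j)·cross = 5.5·-44.0000 = -242.0000
Σcross = 705.2500 → A = |Σcross|/2 = 352.6250 mm²
Σ(r_i+r_j)·cross = 18645.5000 → first moment M = |Σ|/6 = 3107.5833
R_c = M/A = 3107.5833/352.6250 = 8.8127 mm
θ = 274° = 4.782202 rad
V = θ·R_c·A = 4.782202·8.8127·352.6250 = 14861.092 mm³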